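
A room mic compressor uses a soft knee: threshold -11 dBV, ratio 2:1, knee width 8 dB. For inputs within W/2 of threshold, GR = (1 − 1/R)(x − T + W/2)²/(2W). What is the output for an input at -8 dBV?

x − T + W/2 = -8 − (-11) + 4 = 7.
GR = (1 − 1/2) × 7² / 16 = 0.5 × 49 / 16 = 1.53125 dB.
Output = -8 − 1.53125 = -9.53125 dBV.

-9.53125 dBV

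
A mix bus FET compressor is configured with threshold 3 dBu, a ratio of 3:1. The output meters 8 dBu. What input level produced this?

That's 5 dB above the 3 dBu threshold.
Input overshoot = R × output overshoot = 15 dB → input = 3 + 15 = 18 dBu.

18 dBu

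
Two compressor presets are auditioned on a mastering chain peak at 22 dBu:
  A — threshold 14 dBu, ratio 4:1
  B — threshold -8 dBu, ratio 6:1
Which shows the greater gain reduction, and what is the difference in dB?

A: overshoot 8 dB → output overshoot 2 dB → GR 6 dB.
B: overshoot 30 dB → output overshoot 5 dB → GR 25 dB.
B reduces 19 dB more.

B, by 19 dB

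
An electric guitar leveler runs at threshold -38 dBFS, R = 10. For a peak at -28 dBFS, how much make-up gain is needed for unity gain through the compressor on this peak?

9 dB

Without make-up, output = threshold + overshoot/10 = -38 + 1 = -37 dBFS.
Gap to target: 9 dB.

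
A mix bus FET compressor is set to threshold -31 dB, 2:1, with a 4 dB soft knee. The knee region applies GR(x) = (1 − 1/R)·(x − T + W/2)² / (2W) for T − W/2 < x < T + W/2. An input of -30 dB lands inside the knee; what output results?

-30.5625 dB

x − T + W/2 = -30 − (-31) + 2 = 3.
GR = (1 − 1/2) × 3² / 8 = 0.5 × 9 / 8 = 0.5625 dB.
Output = -30 − 0.5625 = -30.5625 dB.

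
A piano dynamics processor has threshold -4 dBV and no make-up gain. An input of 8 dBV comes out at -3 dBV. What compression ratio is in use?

Input overshoot = 8 − (-4) = 12 dB; output overshoot = -3 − (-4) = 1 dB.
Ratio = 12 / 1 = 12.

12:1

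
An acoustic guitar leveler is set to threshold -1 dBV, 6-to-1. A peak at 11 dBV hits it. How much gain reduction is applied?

10 dB

11 dBV exceeds the threshold by 12 dB.
After 6:1 compression the overshoot becomes 12/6 = 2 dB.
Gain reduction = 12 − 2 = 10 dB.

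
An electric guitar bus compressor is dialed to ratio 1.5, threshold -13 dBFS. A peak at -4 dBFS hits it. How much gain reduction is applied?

-4 dBFS exceeds the threshold by 9 dB.
After 1.5:1 compression the overshoot becomes 9/1.5 = 6 dB.
So the signal is attenuated by 9 − 6 = 3 dB.

3 dB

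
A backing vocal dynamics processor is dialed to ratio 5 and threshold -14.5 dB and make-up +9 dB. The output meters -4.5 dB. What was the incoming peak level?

Stripping the +9 dB make-up gives -13.5 dB at the gain stage.
That's 1 dB above the -14.5 dB threshold.
Undo the ratio: input overshoot = 1 × 5 = 5 dB, giving input = -9.5 dB.

-9.5 dB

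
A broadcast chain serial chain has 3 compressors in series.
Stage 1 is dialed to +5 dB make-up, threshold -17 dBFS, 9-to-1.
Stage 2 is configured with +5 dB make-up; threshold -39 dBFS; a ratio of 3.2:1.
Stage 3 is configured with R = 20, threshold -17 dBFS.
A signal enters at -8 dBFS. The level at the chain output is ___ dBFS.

Stage 1: 9 dB above -17 dBFS, reduced 9:1 to 1 dB above → -16 dBFS; +5 dB make-up → -11 dBFS.
Stage 2: 28 dB above -39 dBFS, reduced 3.2:1 to 8.75 dB above → -30.25 dBFS; +5 dB make-up → -25.25 dBFS.
Stage 3: below threshold (-25.25 ≤ -17); passes unchanged; output -25.25 dBFS.

-25.25 dBFS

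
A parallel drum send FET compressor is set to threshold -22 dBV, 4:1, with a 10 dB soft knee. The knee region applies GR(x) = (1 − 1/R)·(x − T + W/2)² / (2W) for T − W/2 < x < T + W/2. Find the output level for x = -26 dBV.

x − T + W/2 = -26 − (-22) + 5 = 1.
GR = (1 − 1/4) × 1² / 20 = 0.75 × 1 / 20 = 0.0375 dB.
Output = -26 − 0.0375 = -26.0375 dBV.

-26.0375 dBV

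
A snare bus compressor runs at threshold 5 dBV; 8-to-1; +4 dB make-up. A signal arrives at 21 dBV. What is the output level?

11 dBV

Overshoot: 21 − 5 = 16 dB.
8:1 compression reduces that to 16/8 = 2 dB over.
So the level is 5 + 2 = 7 dBV; make-up adds 4 dB, giving 11 dBV.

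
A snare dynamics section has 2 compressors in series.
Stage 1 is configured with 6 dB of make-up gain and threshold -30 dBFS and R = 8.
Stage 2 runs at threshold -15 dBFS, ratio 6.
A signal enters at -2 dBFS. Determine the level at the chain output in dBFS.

-20.5 dBFS

Stage 1: 28 dB above -30 dBFS, reduced 8:1 to 3.5 dB above → -26.5 dBFS; +6 dB make-up → -20.5 dBFS.
Stage 2: below threshold (-20.5 ≤ -15); passes unchanged; output -20.5 dBFS.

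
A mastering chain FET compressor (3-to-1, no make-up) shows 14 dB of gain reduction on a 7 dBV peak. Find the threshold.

-14 dBV

Input is 21 dB above T (since output overshoot × R = input overshoot: (-7 − T)·3 = 7 − T gives T = -14 dBV).
Check: -14 + (7 − (-14))/3 = -14 + 7 = -7 dBV. ✓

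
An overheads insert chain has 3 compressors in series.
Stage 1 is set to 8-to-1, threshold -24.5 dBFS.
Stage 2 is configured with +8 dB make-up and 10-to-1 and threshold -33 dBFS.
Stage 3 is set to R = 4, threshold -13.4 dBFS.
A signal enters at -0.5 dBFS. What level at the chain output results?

Stage 1: overshoot 24 dB → 24/8 = 3 dB → -21.5 dBFS.
Stage 2: overshoot 11.5 dB → 11.5/10 = 1.15 dB → -31.85 dBFS; +8 dB make-up → -23.85 dBFS.
Stage 3: below threshold (-23.85 ≤ -13.4); passes unchanged; output -23.85 dBFS.

-23.85 dBFS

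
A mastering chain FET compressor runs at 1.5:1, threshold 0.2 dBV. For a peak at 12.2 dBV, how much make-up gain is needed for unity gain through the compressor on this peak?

Without make-up, output = threshold + overshoot/1.5 = 0.2 + 8 = 8.2 dBV.
Gap to target: 4 dB.

4 dB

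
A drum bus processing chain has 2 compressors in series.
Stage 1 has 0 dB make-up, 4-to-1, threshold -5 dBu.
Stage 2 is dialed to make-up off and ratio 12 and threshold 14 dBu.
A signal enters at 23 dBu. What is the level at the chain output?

2 dBu

Stage 1: overshoot 28 dB → 28/4 = 7 dB → 2 dBu.
Stage 2: 2 dBu ≤ 14 dBu, so stage 2 doesn't engage; output 2 dBu.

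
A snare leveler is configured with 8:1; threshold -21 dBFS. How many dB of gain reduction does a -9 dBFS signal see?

10.5 dB

The signal is 12 dB above threshold.
A 8:1 ratio leaves 1.5 dB of that excess.
Gain reduction = 12 − 1.5 = 10.5 dB.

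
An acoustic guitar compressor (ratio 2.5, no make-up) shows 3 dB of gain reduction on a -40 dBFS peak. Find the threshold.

-45 dBFS

Input is 5 dB above T (since output overshoot × R = input overshoot: (-43 − T)·2.5 = -40 − T gives T = -45 dBFS).
Check: -45 + (-40 − (-45))/2.5 = -45 + 2 = -43 dBFS. ✓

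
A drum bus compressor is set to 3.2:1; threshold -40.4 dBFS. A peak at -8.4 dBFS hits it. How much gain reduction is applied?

-8.4 dBFS exceeds the threshold by 32 dB.
At 3.2:1, output sits 32/3.2 = 10 dB above threshold.
Gain reduction = 32 − 10 = 22 dB.

22 dB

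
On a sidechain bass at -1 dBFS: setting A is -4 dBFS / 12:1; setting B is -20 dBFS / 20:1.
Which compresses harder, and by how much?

A: overshoot 3 dB → output overshoot 0.25 dB → GR 2.75 dB.
B: overshoot 19 dB → output overshoot 0.95 dB → GR 18.05 dB.
B reduces 15.3 dB more.

B, by 15.3 dB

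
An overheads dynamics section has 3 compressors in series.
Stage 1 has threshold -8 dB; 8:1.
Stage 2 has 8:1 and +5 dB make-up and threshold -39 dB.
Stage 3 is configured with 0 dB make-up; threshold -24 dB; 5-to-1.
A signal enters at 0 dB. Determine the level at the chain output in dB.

-30 dB

Stage 1: 0 dB is 8 dB over -8 dB; at 8:1 that becomes 1 dB over, giving -7 dB.
Stage 2: overshoot 32 dB → 32/8 = 4 dB → -35 dB; +5 dB make-up → -30 dB.
Stage 3: -30 dB ≤ -24 dB, so stage 3 doesn't engage; output -30 dB.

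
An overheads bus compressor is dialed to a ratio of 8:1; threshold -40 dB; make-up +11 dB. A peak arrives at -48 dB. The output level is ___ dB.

-48 dB is 8 dB below the -40 dB threshold, so no gain reduction is applied.
Make-up gain adds 11 dB: -48 + 11 = -37 dB.

-37 dB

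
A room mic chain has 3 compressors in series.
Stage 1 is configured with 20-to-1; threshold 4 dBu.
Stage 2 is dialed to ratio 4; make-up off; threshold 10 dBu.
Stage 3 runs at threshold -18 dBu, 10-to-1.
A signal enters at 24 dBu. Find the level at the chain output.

-15.7 dBu

Stage 1: 24 dBu is 20 dB over 4 dBu; at 20:1 that becomes 1 dB over, giving 5 dBu.
Stage 2: below threshold (5 ≤ 10); passes unchanged; output 5 dBu.
Stage 3: overshoot 23 dB → 23/10 = 2.3 dB → -15.7 dBu.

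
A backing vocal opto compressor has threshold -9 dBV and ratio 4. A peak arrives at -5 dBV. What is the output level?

-8 dBV

The input is 4 dB above the -9 dBV threshold.
4:1 compression reduces that to 4/4 = 1 dB over.
So the level is -9 + 1 = -8 dBV.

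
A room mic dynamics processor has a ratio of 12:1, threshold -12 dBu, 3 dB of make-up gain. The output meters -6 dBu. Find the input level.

Stripping the +3 dB make-up gives -9 dBu at the gain stage.
The compressed level sits -9 − (-12) = 3 dB over threshold.
Undo the ratio: input overshoot = 3 × 12 = 36 dB, giving input = 24 dBu.

24 dBu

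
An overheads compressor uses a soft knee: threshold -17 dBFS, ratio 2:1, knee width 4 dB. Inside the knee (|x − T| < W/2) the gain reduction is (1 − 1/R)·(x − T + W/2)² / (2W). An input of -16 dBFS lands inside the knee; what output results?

-16.5625 dBFS

x − T + W/2 = -16 − (-17) + 2 = 3.
GR = (1 − 1/2) × 3² / 8 = 0.5 × 9 / 8 = 0.5625 dB.
Output = -16 − 0.5625 = -16.5625 dBFS.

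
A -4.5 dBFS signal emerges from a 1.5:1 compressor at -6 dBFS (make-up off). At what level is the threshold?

Let T be the threshold. Output overshoot = (input overshoot)/R, so -6 − T = (-4.5 − T)/1.5.
1.5·(-6 − T) = -4.5 − T → 0.5·T = -9 − (-4.5) = -4.5.
T = -4.5/0.5 = -9 dBFS.

-9 dBFS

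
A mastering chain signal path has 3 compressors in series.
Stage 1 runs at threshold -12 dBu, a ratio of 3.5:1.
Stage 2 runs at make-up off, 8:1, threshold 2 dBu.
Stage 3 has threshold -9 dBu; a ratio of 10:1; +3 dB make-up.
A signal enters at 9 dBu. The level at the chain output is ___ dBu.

Stage 1: 9 dBu is 21 dB over -12 dBu; at 3.5:1 that becomes 6 dB over, giving -6 dBu.
Stage 2: -6 dBu is at or below the 2 dBu threshold — no compression; output -6 dBu.
Stage 3: 3 dB above -9 dBu, reduced 10:1 to 0.3 dB above → -8.7 dBu; +3 dB make-up → -5.7 dBu.

-5.7 dBu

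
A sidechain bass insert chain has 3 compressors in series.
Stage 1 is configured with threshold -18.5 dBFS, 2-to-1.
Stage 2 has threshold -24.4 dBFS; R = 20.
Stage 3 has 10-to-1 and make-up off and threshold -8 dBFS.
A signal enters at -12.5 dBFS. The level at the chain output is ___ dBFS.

-23.955 dBFS

Stage 1: -12.5 dBFS is 6 dB over -18.5 dBFS; at 2:1 that becomes 3 dB over, giving -15.5 dBFS.
Stage 2: -15.5 dBFS is 8.9 dB over -24.4 dBFS; at 20:1 that becomes 0.445 dB over, giving -23.955 dBFS.
Stage 3: below threshold (-23.955 ≤ -8); passes unchanged; output -23.955 dBFS.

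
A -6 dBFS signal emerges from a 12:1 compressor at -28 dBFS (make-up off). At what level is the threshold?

Let T be the threshold. Output overshoot = (input overshoot)/R, so -28 − T = (-6 − T)/12.
12·(-28 − T) = -6 − T → 11·T = -336 − (-6) = -330.
T = -330/11 = -30 dBFS.

-30 dBFS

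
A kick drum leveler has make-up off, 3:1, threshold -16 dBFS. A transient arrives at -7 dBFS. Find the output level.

-13 dBFS

The input is 9 dB above the -16 dBFS threshold.
3:1 compression reduces that to 9/3 = 3 dB over.
That puts the output at -13 dBFS.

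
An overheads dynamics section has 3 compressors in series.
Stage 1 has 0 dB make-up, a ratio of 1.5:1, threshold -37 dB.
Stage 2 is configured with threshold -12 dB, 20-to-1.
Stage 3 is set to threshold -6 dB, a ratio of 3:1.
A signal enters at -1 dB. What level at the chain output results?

-13 dB

Stage 1: 36 dB above -37 dB, reduced 1.5:1 to 24 dB above → -13 dB.
Stage 2: below threshold (-13 ≤ -12); passes unchanged; output -13 dB.
Stage 3: -13 dB ≤ -6 dB, so stage 3 doesn't engage; output -13 dB.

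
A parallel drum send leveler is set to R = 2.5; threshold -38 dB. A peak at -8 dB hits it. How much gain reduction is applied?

18 dB

Overshoot = -8 − (-38) = 30 dB.
After 2.5:1 compression the overshoot becomes 30/2.5 = 12 dB.
Gain reduction = 30 − 12 = 18 dB.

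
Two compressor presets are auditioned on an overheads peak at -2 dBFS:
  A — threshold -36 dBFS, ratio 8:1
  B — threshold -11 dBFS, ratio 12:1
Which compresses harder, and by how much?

A: overshoot 34 dB → output overshoot 4.25 dB → GR 29.75 dB.
B: overshoot 9 dB → output overshoot 0.75 dB → GR 8.25 dB.
Difference: 21.5 dB in favour of A.

A, by 21.5 dB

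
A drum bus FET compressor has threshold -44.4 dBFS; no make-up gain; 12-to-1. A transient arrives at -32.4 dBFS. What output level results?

Overshoot: -32.4 − (-44.4) = 12 dB.
The 12 dB excess becomes 1 dB after 12:1 reduction.
That puts the output at -43.4 dBFS.

-43.4 dBFS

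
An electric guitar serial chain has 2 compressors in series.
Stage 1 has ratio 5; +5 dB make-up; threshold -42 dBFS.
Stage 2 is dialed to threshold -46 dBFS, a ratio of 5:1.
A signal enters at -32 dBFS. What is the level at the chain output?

Stage 1: -32 dBFS is 10 dB over -42 dBFS; at 5:1 that becomes 2 dB over, giving -40 dBFS; +5 dB make-up → -35 dBFS.
Stage 2: overshoot 11 dB → 11/5 = 2.2 dB → -43.8 dBFS.

-43.8 dBFS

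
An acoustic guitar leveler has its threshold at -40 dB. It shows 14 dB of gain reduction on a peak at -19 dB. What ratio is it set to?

Input overshoot = -19 − (-40) = 21 dB.
Output overshoot = 21 − 14 = 7 dB.
Ratio = input overshoot / output overshoot = 21 / 7 = 3.

3:1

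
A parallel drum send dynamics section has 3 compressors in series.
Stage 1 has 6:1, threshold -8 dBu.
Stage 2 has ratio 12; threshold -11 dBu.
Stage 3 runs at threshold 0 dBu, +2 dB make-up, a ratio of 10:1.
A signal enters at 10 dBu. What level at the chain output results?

-8.5 dBu

Stage 1: 10 dBu is 18 dB over -8 dBu; at 6:1 that becomes 3 dB over, giving -5 dBu.
Stage 2: overshoot 6 dB → 6/12 = 0.5 dB → -10.5 dBu.
Stage 3: -10.5 dBu ≤ 0 dBu, so stage 3 doesn't engage; make-up brings it to -8.5 dBu.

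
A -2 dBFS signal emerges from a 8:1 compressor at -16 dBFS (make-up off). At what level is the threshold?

Let T be the threshold. Output overshoot = (input overshoot)/R, so -16 − T = (-2 − T)/8.
8·(-16 − T) = -2 − T → 7·T = -128 − (-2) = -126.
T = -126/7 = -18 dBFS.

-18 dBFS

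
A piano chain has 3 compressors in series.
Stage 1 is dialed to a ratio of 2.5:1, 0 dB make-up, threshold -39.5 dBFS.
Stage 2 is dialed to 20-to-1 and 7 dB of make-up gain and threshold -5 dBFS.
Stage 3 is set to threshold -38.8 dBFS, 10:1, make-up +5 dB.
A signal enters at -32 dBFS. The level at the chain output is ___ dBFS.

-32.87 dBFS

Stage 1: 7.5 dB above -39.5 dBFS, reduced 2.5:1 to 3 dB above → -36.5 dBFS.
Stage 2: -36.5 dBFS is at or below the -5 dBFS threshold — no compression; make-up brings it to -29.5 dBFS.
Stage 3: overshoot 9.3 dB → 9.3/10 = 0.93 dB → -37.87 dBFS; +5 dB make-up → -32.87 dBFS.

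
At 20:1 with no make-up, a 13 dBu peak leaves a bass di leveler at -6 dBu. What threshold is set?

-7 dBu

Input is 20 dB above T (since output overshoot × R = input overshoot: (-6 − T)·20 = 13 − T gives T = -7 dBu).
Check: -7 + (13 − (-7))/20 = -7 + 1 = -6 dBu. ✓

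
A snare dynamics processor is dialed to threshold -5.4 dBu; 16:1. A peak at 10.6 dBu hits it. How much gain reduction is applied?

The signal is 16 dB above threshold.
At 16:1, output sits 16/16 = 1 dB above threshold.
Gain reduction = 16 − 1 = 15 dB.

15 dB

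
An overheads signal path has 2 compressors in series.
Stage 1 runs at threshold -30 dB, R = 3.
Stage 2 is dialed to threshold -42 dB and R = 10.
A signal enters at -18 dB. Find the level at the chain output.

Stage 1: 12 dB above -30 dB, reduced 3:1 to 4 dB above → -26 dB.
Stage 2: 16 dB above -42 dB, reduced 10:1 to 1.6 dB above → -40.4 dB.

-40.4 dB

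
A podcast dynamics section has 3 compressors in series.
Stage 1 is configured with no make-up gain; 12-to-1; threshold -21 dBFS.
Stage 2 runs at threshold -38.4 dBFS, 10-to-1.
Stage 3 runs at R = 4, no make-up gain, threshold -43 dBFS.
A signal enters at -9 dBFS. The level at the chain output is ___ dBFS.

Stage 1: 12 dB above -21 dBFS, reduced 12:1 to 1 dB above → -20 dBFS.
Stage 2: -20 dBFS is 18.4 dB over -38.4 dBFS; at 10:1 that becomes 1.84 dB over, giving -36.56 dBFS.
Stage 3: -36.56 dBFS is 6.44 dB over -43 dBFS; at 4:1 that becomes 1.61 dB over, giving -41.39 dBFS.

-41.39 dBFS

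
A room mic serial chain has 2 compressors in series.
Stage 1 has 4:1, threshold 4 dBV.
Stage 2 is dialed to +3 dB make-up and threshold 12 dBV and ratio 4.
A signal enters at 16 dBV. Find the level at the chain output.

10 dBV

Stage 1: overshoot 12 dB → 12/4 = 3 dB → 7 dBV.
Stage 2: below threshold (7 ≤ 12); passes unchanged; make-up brings it to 10 dBV.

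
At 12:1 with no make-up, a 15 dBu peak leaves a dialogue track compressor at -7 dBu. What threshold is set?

Let T be the threshold. Output overshoot = (input overshoot)/R, so -7 − T = (15 − T)/12.
12·(-7 − T) = 15 − T → 11·T = -84 − 15 = -99.
T = -99/11 = -9 dBu.

-9 dBu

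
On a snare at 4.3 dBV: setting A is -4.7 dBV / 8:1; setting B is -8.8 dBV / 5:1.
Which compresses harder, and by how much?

B, by 2.605 dB

A: 9 dB over, compressed to 1.125 dB over, so 7.875 dB of GR.
B: 13.1 dB over, compressed to 2.62 dB over, so 10.48 dB of GR.
B reduces 2.605 dB more.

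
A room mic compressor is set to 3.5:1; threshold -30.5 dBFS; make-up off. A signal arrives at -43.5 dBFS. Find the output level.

-43.5 dBFS is 13 dB below the -30.5 dBFS threshold, so no gain reduction is applied.
Output = input = -43.5 dBFS.

-43.5 dBFS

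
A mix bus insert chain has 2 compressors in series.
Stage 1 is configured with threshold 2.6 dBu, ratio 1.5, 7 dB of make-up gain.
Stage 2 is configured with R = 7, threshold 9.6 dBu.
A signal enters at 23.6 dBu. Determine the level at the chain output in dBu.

11.6 dBu

Stage 1: 23.6 dBu is 21 dB over 2.6 dBu; at 1.5:1 that becomes 14 dB over, giving 16.6 dBu; +7 dB make-up → 23.6 dBu.
Stage 2: 23.6 dBu is 14 dB over 9.6 dBu; at 7:1 that becomes 2 dB over, giving 11.6 dBu.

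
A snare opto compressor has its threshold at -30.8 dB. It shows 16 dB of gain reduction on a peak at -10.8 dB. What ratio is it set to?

5:1

Input overshoot = -10.8 − (-30.8) = 20 dB.
Output overshoot = 20 − 16 = 4 dB.
Ratio = input overshoot / output overshoot = 20 / 4 = 5.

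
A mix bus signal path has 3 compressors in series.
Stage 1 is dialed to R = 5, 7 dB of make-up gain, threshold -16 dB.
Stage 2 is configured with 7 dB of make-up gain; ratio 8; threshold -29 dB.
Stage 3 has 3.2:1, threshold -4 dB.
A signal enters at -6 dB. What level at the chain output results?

-19.25 dB

Stage 1: 10 dB above -16 dB, reduced 5:1 to 2 dB above → -14 dB; +7 dB make-up → -7 dB.
Stage 2: overshoot 22 dB → 22/8 = 2.75 dB → -26.25 dB; +7 dB make-up → -19.25 dB.
Stage 3: -19.25 dB ≤ -4 dB, so stage 3 doesn't engage; output -19.25 dB.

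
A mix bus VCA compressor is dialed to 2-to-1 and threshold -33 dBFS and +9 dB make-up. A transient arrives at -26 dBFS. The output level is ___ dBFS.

-20.5 dBFS

Overshoot: -26 − (-33) = 7 dB.
The 7 dB excess becomes 3.5 dB after 2:1 reduction.
So the level is -33 + 3.5 = -29.5 dBFS; make-up adds 9 dB, giving -20.5 dBFS.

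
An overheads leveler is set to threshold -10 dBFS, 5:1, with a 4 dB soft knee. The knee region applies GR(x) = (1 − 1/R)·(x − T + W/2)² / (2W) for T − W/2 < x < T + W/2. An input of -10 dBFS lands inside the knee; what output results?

x − T + W/2 = -10 − (-10) + 2 = 2.
GR = (1 − 1/5) × 2² / 8 = 0.8 × 4 / 8 = 0.4 dB.
Output = -10 − 0.4 = -10.4 dBFS.

-10.4 dBFS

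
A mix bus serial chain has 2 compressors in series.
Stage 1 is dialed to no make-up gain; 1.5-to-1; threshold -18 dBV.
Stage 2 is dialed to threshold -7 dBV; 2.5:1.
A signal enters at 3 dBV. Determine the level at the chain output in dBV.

Stage 1: 3 dBV is 21 dB over -18 dBV; at 1.5:1 that becomes 14 dB over, giving -4 dBV.
Stage 2: 3 dB above -7 dBV, reduced 2.5:1 to 1.2 dB above → -5.8 dBV.

-5.8 dBV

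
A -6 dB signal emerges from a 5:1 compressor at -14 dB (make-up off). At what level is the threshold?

Gain reduction = -6 − (-14) = 8 dB; output overshoot = GR / (R − 1) = 8 / 4 = 2 dB.
Threshold = output − output overshoot = -14 − 2 = -16 dB.

-16 dB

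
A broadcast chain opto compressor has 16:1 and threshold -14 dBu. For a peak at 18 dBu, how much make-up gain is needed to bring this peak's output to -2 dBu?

Without make-up, output = threshold + overshoot/16 = -14 + 2 = -12 dBu.
Gap to target: 10 dB.

10 dB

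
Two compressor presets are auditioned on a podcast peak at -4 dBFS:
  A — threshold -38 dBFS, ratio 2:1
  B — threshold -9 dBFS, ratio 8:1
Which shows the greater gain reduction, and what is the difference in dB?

A: GR = 34 − 34/2 = 17 dB.
B: GR = 5 − 5/8 = 4.375 dB.
A applies 12.625 dB more gain reduction.

A, by 12.625 dB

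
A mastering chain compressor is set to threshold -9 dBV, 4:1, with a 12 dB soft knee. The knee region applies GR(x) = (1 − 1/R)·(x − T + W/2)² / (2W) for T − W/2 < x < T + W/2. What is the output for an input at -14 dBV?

x − T + W/2 = -14 − (-9) + 6 = 1.
GR = (1 − 1/4) × 1² / 24 = 0.75 × 1 / 24 = 0.03125 dB.
Output = -14 − 0.03125 = -14.03125 dBV.

-14.03125 dBV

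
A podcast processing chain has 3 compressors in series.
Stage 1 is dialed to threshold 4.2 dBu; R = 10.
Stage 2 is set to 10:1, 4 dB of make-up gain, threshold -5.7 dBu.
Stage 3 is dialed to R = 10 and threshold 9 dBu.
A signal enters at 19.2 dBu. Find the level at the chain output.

-0.56 dBu

Stage 1: overshoot 15 dB → 15/10 = 1.5 dB → 5.7 dBu.
Stage 2: overshoot 11.4 dB → 11.4/10 = 1.14 dB → -4.56 dBu; +4 dB make-up → -0.56 dBu.
Stage 3: -0.56 dBu ≤ 9 dBu, so stage 3 doesn't engage; output -0.56 dBu.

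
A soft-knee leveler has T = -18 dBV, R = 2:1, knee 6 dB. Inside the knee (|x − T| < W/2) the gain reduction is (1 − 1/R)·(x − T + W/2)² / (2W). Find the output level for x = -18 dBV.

-18.375 dBV

x − T + W/2 = -18 − (-18) + 3 = 3.
GR = (1 − 1/2) × 3² / 12 = 0.5 × 9 / 12 = 0.375 dB.
Output = -18 − 0.375 = -18.375 dBV.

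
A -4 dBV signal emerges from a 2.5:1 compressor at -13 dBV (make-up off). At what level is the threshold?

-19 dBV

Gain reduction = -4 − (-13) = 9 dB; output overshoot = GR / (R − 1) = 9 / 1.5 = 6 dB.
Threshold = output − output overshoot = -13 − 6 = -19 dBV.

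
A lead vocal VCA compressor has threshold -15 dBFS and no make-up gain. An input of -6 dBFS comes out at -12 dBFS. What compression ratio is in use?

3:1

Input overshoot = -6 − (-15) = 9 dB; output overshoot = -12 − (-15) = 3 dB.
Ratio = 9 / 3 = 3.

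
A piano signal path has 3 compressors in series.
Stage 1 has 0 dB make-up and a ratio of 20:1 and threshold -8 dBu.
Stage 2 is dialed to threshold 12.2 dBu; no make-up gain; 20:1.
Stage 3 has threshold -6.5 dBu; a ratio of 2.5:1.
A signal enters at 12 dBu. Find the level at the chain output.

Stage 1: overshoot 20 dB → 20/20 = 1 dB → -7 dBu.
Stage 2: -7 dBu is at or below the 12.2 dBu threshold — no compression; output -7 dBu.
Stage 3: below threshold (-7 ≤ -6.5); passes unchanged; output -7 dBu.

-7 dBu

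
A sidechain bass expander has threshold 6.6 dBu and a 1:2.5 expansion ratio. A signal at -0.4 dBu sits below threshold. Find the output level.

The input is 7 dB below the 6.6 dBu threshold.
A 1:2.5 expander multiplies undershoot by 2.5: 7 × 2.5 = 17.5 dB below threshold.
Output = 6.6 − 17.5 = -10.9 dBu.

-10.9 dBu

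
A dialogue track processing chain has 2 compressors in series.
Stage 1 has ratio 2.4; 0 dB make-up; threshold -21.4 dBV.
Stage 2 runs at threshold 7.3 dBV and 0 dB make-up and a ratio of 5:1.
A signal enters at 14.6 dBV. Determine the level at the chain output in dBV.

-6.4 dBV

Stage 1: overshoot 36 dB → 36/2.4 = 15 dB → -6.4 dBV.
Stage 2: -6.4 dBV is at or below the 7.3 dBV threshold — no compression; output -6.4 dBV.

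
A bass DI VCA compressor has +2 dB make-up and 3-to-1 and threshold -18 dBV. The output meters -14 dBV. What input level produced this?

-12 dBV

Stripping the +2 dB make-up gives -16 dBV at the gain stage.
The compressed level sits -16 − (-18) = 2 dB over threshold.
Input overshoot = R × output overshoot = 6 dB → input = -18 + 6 = -12 dBV.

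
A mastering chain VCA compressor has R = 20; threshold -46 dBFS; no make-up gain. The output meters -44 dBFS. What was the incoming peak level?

The compressed level sits -44 − (-46) = 2 dB over threshold.
Input overshoot = R × output overshoot = 40 dB → input = -46 + 40 = -6 dBFS.

-6 dBFS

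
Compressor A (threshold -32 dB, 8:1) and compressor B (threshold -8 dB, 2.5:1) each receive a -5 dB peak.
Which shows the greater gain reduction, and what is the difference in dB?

A: overshoot 27 dB → output overshoot 3.375 dB → GR 23.625 dB.
B: overshoot 3 dB → output overshoot 1.2 dB → GR 1.8 dB.
A applies 21.825 dB more gain reduction.

A, by 21.825 dB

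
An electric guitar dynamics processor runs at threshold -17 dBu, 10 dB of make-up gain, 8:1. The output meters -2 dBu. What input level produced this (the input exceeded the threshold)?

23 dBu

Stripping the +10 dB make-up gives -12 dBu at the gain stage.
Post-compression overshoot = -12 − (-17) = 5 dB.
Input overshoot = R × output overshoot = 40 dB → input = -17 + 40 = 23 dBu.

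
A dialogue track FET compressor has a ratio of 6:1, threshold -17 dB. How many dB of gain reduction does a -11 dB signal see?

5 dB

The signal is 6 dB above threshold.
At 6:1, output sits 6/6 = 1 dB above threshold.
Gain reduction = 6 − 1 = 5 dB.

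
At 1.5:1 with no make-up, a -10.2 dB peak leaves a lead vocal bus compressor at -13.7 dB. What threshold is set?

Input is 10.5 dB above T (since output overshoot × R = input overshoot: (-13.7 − T)·1.5 = -10.2 − T gives T = -20.7 dB).
Check: -20.7 + (-10.2 − (-20.7))/1.5 = -20.7 + 7 = -13.7 dB. ✓

-20.7 dB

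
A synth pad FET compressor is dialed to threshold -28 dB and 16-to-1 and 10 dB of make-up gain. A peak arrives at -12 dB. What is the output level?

Overshoot: -12 − (-28) = 16 dB.
16:1 compression reduces that to 16/16 = 1 dB over.
So the level is -28 + 1 = -27 dB; make-up adds 10 dB, giving -17 dB.

-17 dB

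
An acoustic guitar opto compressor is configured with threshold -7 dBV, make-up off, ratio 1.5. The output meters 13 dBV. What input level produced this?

23 dBV

That's 20 dB above the -7 dBV threshold.
Before 1.5:1 compression the overshoot was 20 × 1.5 = 30 dB, so input = -7 + 30 = 23 dBV.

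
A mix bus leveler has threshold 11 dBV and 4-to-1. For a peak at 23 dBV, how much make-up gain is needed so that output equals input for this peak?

Overshoot 12 dB → 12/4 = 3 dB after compression, so the compressed level is 11 + 3 = 14 dBV.
Make-up = target − compressed = 23 − 14 = 9 dB.

9 dB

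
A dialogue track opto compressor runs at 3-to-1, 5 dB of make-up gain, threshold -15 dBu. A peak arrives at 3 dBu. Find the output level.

3 dBu sits 18 dB over threshold.
The 18 dB excess becomes 6 dB after 3:1 reduction.
That puts the output at -9 dBu; make-up adds 5 dB, giving -4 dBu.

-4 dBu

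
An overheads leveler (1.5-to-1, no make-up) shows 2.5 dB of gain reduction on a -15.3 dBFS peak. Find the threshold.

Input is 7.5 dB above T (since output overshoot × R = input overshoot: (-17.8 − T)·1.5 = -15.3 − T gives T = -22.8 dBFS).
Check: -22.8 + (-15.3 − (-22.8))/1.5 = -22.8 + 5 = -17.8 dBFS. ✓

-22.8 dBFS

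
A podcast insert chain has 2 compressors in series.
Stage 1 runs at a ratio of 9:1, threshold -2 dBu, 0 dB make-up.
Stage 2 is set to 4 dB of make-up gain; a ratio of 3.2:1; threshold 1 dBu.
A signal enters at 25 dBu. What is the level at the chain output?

Stage 1: overshoot 27 dB → 27/9 = 3 dB → 1 dBu.
Stage 2: below threshold (1 ≤ 1); passes unchanged; make-up brings it to 5 dBu.

5 dBu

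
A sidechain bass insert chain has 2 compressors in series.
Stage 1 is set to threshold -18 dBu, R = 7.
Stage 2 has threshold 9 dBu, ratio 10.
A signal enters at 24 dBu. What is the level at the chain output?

Stage 1: 42 dB above -18 dBu, reduced 7:1 to 6 dB above → -12 dBu.
Stage 2: -12 dBu is at or below the 9 dBu threshold — no compression; output -12 dBu.

-12 dBu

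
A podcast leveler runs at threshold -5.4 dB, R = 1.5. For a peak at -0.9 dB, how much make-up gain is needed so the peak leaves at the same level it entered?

Overshoot 4.5 dB → 4.5/1.5 = 3 dB after compression, so the compressed level is -5.4 + 3 = -2.4 dB.
Make-up = target − compressed = -0.9 − (-2.4) = 1.5 dB.

1.5 dB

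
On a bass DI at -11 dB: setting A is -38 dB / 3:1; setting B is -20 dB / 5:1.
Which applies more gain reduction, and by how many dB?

A: overshoot 27 dB → output overshoot 9 dB → GR 18 dB.
B: overshoot 9 dB → output overshoot 1.8 dB → GR 7.2 dB.
A reduces 10.8 dB more.

A, by 10.8 dB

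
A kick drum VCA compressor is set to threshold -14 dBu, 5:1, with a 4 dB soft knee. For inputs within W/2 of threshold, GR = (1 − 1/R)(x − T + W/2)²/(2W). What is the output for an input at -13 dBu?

-13.9 dBu

x − T + W/2 = -13 − (-14) + 2 = 3.
GR = (1 − 1/5) × 3² / 8 = 0.8 × 9 / 8 = 0.9 dB.
Output = -13 − 0.9 = -13.9 dBu.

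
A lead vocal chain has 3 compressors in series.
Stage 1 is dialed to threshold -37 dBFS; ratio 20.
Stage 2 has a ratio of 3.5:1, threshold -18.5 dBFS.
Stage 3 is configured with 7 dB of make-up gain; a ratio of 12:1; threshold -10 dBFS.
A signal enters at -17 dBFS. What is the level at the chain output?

Stage 1: overshoot 20 dB → 20/20 = 1 dB → -36 dBFS.
Stage 2: -36 dBFS ≤ -18.5 dBFS, so stage 2 doesn't engage; output -36 dBFS.
Stage 3: -36 dBFS is at or below the -10 dBFS threshold — no compression; make-up brings it to -29 dBFS.

-29 dBFS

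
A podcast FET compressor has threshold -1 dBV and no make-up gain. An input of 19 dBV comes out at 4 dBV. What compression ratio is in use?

Input overshoot = 19 − (-1) = 20 dB; output overshoot = 4 − (-1) = 5 dB.
Ratio = 20 / 5 = 4.

4:1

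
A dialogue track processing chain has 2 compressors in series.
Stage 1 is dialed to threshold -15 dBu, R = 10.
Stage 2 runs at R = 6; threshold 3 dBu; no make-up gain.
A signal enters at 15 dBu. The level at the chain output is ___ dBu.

Stage 1: 30 dB above -15 dBu, reduced 10:1 to 3 dB above → -12 dBu.
Stage 2: -12 dBu ≤ 3 dBu, so stage 2 doesn't engage; output -12 dBu.

-12 dBu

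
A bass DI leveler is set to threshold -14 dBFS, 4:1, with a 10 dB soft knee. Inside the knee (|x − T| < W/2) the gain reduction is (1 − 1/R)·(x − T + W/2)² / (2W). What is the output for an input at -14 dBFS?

-14.9375 dBFS

x − T + W/2 = -14 − (-14) + 5 = 5.
GR = (1 − 1/4) × 5² / 20 = 0.75 × 25 / 20 = 0.9375 dB.
Output = -14 − 0.9375 = -14.9375 dBFS.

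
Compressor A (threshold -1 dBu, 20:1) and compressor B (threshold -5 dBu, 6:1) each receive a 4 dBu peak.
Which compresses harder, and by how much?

B, by 2.75 dB

A: GR = 5 − 5/20 = 4.75 dB.
B: GR = 9 − 9/6 = 7.5 dB.
B reduces 2.75 dB more.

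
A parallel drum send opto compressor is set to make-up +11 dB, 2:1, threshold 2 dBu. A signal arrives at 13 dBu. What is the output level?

Overshoot: 13 − 2 = 11 dB.
At 2:1 the overshoot is divided by 2, leaving 5.5 dB above threshold.
So the level is 2 + 5.5 = 7.5 dBu; make-up adds 11 dB, giving 18.5 dBu.

18.5 dBu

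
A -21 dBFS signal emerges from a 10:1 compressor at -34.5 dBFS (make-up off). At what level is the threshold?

Gain reduction = -21 − (-34.5) = 13.5 dB; output overshoot = GR / (R − 1) = 13.5 / 9 = 1.5 dB.
Threshold = output − output overshoot = -34.5 − 1.5 = -36 dBFS.

-36 dBFS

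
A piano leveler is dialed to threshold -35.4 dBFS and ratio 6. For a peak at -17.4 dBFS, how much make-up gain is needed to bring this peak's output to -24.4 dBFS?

Overshoot 18 dB → 18/6 = 3 dB after compression, so the compressed level is -35.4 + 3 = -32.4 dBFS.
Make-up = target − compressed = -24.4 − (-32.4) = 8 dB.

8 dB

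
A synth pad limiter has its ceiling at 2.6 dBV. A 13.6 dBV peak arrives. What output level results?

2.6 dBV

A brickwall limiter is an ∞:1 compressor: any input above the ceiling is clamped to 2.6 dBV.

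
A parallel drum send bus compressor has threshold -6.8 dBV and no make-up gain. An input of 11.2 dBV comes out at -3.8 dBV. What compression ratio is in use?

Input overshoot = 11.2 − (-6.8) = 18 dB; output overshoot = -3.8 − (-6.8) = 3 dB.
Ratio = 18 / 3 = 6.

6:1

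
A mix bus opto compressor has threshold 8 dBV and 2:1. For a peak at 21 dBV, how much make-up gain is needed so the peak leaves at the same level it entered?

Overshoot 13 dB → 13/2 = 6.5 dB after compression, so the compressed level is 8 + 6.5 = 14.5 dBV.
Make-up = target − compressed = 21 − 14.5 = 6.5 dB.

6.5 dB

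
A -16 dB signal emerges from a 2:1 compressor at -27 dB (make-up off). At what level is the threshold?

-38 dB

Input is 22 dB above T (since output overshoot × R = input overshoot: (-27 − T)·2 = -16 − T gives T = -38 dB).
Check: -38 + (-16 − (-38))/2 = -38 + 11 = -27 dB. ✓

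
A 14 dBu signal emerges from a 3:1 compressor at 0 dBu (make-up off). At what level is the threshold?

-7 dBu

Let T be the threshold. Output overshoot = (input overshoot)/R, so 0 − T = (14 − T)/3.
3·(0 − T) = 14 − T → 2·T = 0 − 14 = -14.
T = -14/2 = -7 dBu.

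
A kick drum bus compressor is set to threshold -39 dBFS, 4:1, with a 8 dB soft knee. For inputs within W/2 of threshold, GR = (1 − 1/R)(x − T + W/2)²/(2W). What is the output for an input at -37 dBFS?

-38.6875 dBFS

x − T + W/2 = -37 − (-39) + 4 = 6.
GR = (1 − 1/4) × 6² / 16 = 0.75 × 36 / 16 = 1.6875 dB.
Output = -37 − 1.6875 = -38.6875 dBFS.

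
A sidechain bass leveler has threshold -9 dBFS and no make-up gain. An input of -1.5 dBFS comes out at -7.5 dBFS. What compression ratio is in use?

Input overshoot = -1.5 − (-9) = 7.5 dB; output overshoot = -7.5 − (-9) = 1.5 dB.
Ratio = 7.5 / 1.5 = 5.

5:1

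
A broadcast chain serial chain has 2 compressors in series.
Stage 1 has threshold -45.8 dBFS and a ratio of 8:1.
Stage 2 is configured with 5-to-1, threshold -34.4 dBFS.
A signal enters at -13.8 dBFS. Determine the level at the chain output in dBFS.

Stage 1: 32 dB above -45.8 dBFS, reduced 8:1 to 4 dB above → -41.8 dBFS.
Stage 2: below threshold (-41.8 ≤ -34.4); passes unchanged; output -41.8 dBFS.

-41.8 dBFS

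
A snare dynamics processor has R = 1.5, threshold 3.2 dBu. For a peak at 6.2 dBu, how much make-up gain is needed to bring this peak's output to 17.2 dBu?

Without make-up, output = threshold + overshoot/1.5 = 3.2 + 2 = 5.2 dBu.
Gap to target: 12 dB.

12 dB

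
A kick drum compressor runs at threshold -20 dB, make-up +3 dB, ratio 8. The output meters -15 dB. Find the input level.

-4 dB

Stripping the +3 dB make-up gives -18 dB at the gain stage.
Post-compression overshoot = -18 − (-20) = 2 dB.
Undo the ratio: input overshoot = 2 × 8 = 16 dB, giving input = -4 dB.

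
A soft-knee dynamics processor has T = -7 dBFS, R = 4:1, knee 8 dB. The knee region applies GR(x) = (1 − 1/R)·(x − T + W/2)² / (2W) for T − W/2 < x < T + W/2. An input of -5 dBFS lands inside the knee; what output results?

-6.6875 dBFS

x − T + W/2 = -5 − (-7) + 4 = 6.
GR = (1 − 1/4) × 6² / 16 = 0.75 × 36 / 16 = 1.6875 dB.
Output = -5 − 1.6875 = -6.6875 dBFS.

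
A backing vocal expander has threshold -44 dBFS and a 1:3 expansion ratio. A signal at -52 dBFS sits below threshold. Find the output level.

-68 dBFS

The input is 8 dB below the -44 dBFS threshold.
A 1:3 expander multiplies undershoot by 3: 8 × 3 = 24 dB below threshold.
Output = -44 − 24 = -68 dBFS.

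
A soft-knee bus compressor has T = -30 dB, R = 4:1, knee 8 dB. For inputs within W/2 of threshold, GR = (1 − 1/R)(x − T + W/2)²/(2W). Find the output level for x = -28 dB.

-29.6875 dB

x − T + W/2 = -28 − (-30) + 4 = 6.
GR = (1 − 1/4) × 6² / 16 = 0.75 × 36 / 16 = 1.6875 dB.
Output = -28 − 1.6875 = -29.6875 dB.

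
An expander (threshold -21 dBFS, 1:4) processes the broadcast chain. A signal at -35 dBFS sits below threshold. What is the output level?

-77 dBFS

Below threshold, a 1:4 expander applies gain = (4−1)×(T − x) of attenuation.
(4−1) × 14 = 42 dB, so output = -35 − 42 = -77 dBFS.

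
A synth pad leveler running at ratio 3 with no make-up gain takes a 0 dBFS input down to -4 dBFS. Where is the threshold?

Gain reduction = 0 − (-4) = 4 dB; output overshoot = GR / (R − 1) = 4 / 2 = 2 dB.
Threshold = output − output overshoot = -4 − 2 = -6 dBFS.

-6 dBFS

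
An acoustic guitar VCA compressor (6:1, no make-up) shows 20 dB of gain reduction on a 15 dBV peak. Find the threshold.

Let T be the threshold. Output overshoot = (input overshoot)/R, so -5 − T = (15 − T)/6.
6·(-5 − T) = 15 − T → 5·T = -30 − 15 = -45.
T = -45/5 = -9 dBV.

-9 dBV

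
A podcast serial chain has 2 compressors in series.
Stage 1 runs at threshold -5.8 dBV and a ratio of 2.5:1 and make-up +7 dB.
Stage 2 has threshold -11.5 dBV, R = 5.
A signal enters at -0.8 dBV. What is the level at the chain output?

-8.56 dBV

Stage 1: -0.8 dBV is 5 dB over -5.8 dBV; at 2.5:1 that becomes 2 dB over, giving -3.8 dBV; +7 dB make-up → 3.2 dBV.
Stage 2: overshoot 14.7 dB → 14.7/5 = 2.94 dB → -8.56 dBV.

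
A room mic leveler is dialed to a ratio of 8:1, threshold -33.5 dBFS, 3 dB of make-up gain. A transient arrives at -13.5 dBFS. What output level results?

The input is 20 dB above the -33.5 dBFS threshold.
The 20 dB excess becomes 2.5 dB after 8:1 reduction.
That puts the output at -31 dBFS; make-up adds 3 dB, giving -28 dBFS.

-28 dBFS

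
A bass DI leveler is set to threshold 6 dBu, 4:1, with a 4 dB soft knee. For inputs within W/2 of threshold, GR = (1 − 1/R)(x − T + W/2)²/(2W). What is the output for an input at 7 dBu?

x − T + W/2 = 7 − 6 + 2 = 3.
GR = (1 − 1/4) × 3² / 8 = 0.75 × 9 / 8 = 0.84375 dB.
Output = 7 − 0.84375 = 6.15625 dBu.

6.15625 dBu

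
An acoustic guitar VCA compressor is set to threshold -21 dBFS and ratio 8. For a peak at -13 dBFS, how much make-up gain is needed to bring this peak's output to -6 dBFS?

14 dB

Without make-up, output = threshold + overshoot/8 = -21 + 1 = -20 dBFS.
Gap to target: 14 dB.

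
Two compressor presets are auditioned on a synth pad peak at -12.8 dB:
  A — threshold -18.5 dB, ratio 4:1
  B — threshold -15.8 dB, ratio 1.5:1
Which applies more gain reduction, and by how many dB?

A, by 3.275 dB

A: 5.7 dB over, compressed to 1.425 dB over, so 4.275 dB of GR.
B: 3 dB over, compressed to 2 dB over, so 1 dB of GR.
A reduces 3.275 dB more.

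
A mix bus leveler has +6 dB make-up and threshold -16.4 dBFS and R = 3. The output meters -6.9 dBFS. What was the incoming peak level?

Stripping the +6 dB make-up gives -12.9 dBFS at the gain stage.
The compressed level sits -12.9 − (-16.4) = 3.5 dB over threshold.
Before 3:1 compression the overshoot was 3.5 × 3 = 10.5 dB, so input = -16.4 + 10.5 = -5.9 dBFS.

-5.9 dBFS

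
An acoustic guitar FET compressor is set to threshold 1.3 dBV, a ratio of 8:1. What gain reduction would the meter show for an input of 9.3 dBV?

The signal is 8 dB above threshold.
A 8:1 ratio leaves 1 dB of that excess.
So the signal is attenuated by 8 − 1 = 7 dB.

7 dB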